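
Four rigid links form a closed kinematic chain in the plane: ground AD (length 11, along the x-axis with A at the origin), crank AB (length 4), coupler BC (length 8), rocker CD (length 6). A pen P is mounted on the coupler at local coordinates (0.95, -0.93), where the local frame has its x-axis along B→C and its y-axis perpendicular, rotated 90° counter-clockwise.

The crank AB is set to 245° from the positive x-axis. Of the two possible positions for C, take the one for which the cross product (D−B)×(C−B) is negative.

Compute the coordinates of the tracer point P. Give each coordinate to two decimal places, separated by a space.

A=(0,0), D=(11.00,0)
B = A + 4.00·(cos245°, sin245°) = (-1.6905, -3.6252)
|BD| = 13.1981
circle(B,8.00) ∩ circle(D,6.00): a=7.6598, h=2.3081
  candidates: C₊=(5.0407,0.6980) cross=30.462; C₋=(6.3087,-3.7405) cross=-30.462
  mode - wants cross < 0 → take C=(6.3087,-3.7405) (cross=-30.462)
ex = (C−B)/|BC| = (0.9999,-0.0144); ey = (0.0144,0.9999)
P = B + 0.95·ex + -0.93·ey = (-0.7540,-4.5688)

-0.75 -4.57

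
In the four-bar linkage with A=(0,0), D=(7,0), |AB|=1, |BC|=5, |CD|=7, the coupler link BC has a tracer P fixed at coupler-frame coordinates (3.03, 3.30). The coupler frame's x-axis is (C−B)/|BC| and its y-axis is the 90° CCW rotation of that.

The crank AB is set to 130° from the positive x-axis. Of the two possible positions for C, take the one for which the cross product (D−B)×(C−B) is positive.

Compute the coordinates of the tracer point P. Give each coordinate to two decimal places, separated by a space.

-1.77 5.10

A=(0,0), D=(7.00,0)
B = A + 1.00·(cos130°, sin130°) = (-0.6428, 0.7660)
|BD| = 7.6811
circle(B,5.00) ∩ circle(D,7.00): a=2.2783, h=4.4508
  candidates: C₊=(2.0680,4.9674) cross=34.187; C₋=(1.1802,-3.8898) cross=-34.187
  mode + wants cross > 0 → take C=(2.0680,4.9674) (cross=34.187)
ex = (C−B)/|BC| = (0.5422,0.8403); ey = (-0.8403,0.5422)
P = B + 3.03·ex + 3.30·ey = (-1.7730,5.1012)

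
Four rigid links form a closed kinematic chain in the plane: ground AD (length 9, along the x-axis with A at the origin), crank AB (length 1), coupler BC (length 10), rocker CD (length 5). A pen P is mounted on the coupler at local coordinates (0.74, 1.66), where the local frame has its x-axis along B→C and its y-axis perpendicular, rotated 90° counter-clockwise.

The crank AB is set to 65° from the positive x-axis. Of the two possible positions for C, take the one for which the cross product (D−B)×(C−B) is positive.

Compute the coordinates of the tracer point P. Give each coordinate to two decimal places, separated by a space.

A=(0,0), D=(9.00,0)
B = A + 1.00·(cos65°, sin65°) = (0.4226, 0.9063)
|BD| = 8.6251
circle(B,10.00) ∩ circle(D,5.00): a=8.6603, h=4.9999
  candidates: C₊=(9.5604,4.9685) cross=43.125; C₋=(8.5096,-4.9759) cross=-43.125
  mode + wants cross > 0 → take C=(9.5604,4.9685) (cross=43.125)
ex = (C−B)/|BC| = (0.9138,0.4062); ey = (-0.4062,0.9138)
P = B + 0.74·ex + 1.66·ey = (0.4245,2.7238)

0.42 2.72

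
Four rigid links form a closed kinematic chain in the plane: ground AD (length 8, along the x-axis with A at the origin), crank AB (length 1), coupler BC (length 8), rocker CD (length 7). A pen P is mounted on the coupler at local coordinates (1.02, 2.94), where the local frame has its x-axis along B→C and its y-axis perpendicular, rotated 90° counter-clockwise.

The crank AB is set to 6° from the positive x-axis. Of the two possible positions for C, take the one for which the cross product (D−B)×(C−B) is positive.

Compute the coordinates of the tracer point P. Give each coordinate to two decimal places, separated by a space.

A=(0,0), D=(8.00,0)
B = A + 1.00·(cos6°, sin6°) = (0.9945, 0.1045)
|BD| = 7.0063
circle(B,8.00) ∩ circle(D,7.00): a=4.5736, h=6.5637
  candidates: C₊=(5.6655,6.5993) cross=45.987; C₋=(5.4697,-6.5267) cross=-45.987
  mode + wants cross > 0 → take C=(5.6655,6.5993) (cross=45.987)
ex = (C−B)/|BC| = (0.5839,0.8118); ey = (-0.8118,0.5839)
P = B + 1.02·ex + 2.94·ey = (-0.7967,2.6492)

-0.80 2.65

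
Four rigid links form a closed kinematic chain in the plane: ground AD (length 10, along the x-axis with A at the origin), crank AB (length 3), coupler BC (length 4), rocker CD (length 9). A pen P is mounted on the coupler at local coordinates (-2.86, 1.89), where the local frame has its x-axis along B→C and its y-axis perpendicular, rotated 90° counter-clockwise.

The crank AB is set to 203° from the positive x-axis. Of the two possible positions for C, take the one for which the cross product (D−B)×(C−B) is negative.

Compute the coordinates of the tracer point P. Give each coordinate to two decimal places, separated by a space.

-5.28 1.16

A=(0,0), D=(10.00,0)
B = A + 3.00·(cos203°, sin203°) = (-2.7615, -1.1722)
|BD| = 12.8152
circle(B,4.00) ∩ circle(D,9.00): a=3.8716, h=1.0054
  candidates: C₊=(1.0019,0.1832) cross=12.885; C₋=(1.1858,-1.8193) cross=-12.885
  mode - wants cross < 0 → take C=(1.1858,-1.8193) (cross=-12.885)
ex = (C−B)/|BC| = (0.9868,-0.1618); ey = (0.1618,0.9868)
P = B + -2.86·ex + 1.89·ey = (-5.2781,1.1556)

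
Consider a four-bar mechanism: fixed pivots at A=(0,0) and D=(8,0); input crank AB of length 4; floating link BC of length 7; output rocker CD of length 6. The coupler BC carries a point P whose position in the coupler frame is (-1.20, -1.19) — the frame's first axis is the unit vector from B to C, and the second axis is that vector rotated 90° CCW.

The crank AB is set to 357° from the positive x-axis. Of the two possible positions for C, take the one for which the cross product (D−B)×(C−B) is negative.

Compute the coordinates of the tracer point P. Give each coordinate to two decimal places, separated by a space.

2.34 0.11

A=(0,0), D=(8.00,0)
B = A + 4.00·(cos357°, sin357°) = (3.9945, -0.2093)
|BD| = 4.0109
circle(B,7.00) ∩ circle(D,6.00): a=3.6260, h=5.9876
  candidates: C₊=(7.3031,5.9594) cross=24.016; C₋=(7.9281,-5.9996) cross=-24.016
  mode - wants cross < 0 → take C=(7.9281,-5.9996) (cross=-24.016)
ex = (C−B)/|BC| = (0.5619,-0.8272); ey = (0.8272,0.5619)
P = B + -1.20·ex + -1.19·ey = (2.3358,0.1146)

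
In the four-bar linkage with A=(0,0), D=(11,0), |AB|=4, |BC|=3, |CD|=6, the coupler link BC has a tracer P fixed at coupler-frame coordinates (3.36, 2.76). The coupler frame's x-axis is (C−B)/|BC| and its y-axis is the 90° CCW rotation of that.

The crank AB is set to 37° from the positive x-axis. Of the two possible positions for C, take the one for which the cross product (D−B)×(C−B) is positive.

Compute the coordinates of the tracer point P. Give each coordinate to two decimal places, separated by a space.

A=(0,0), D=(11.00,0)
B = A + 4.00·(cos37°, sin37°) = (3.1945, 2.4073)
|BD| = 8.1682
circle(B,3.00) ∩ circle(D,6.00): a=2.4314, h=1.7574
  candidates: C₊=(6.0359,3.3700) cross=14.355; C₋=(5.0000,0.0114) cross=-14.355
  mode + wants cross > 0 → take C=(6.0359,3.3700) (cross=14.355)
ex = (C−B)/|BC| = (0.9471,0.3209); ey = (-0.3209,0.9471)
P = B + 3.36·ex + 2.76·ey = (5.4910,6.0996)

5.49 6.10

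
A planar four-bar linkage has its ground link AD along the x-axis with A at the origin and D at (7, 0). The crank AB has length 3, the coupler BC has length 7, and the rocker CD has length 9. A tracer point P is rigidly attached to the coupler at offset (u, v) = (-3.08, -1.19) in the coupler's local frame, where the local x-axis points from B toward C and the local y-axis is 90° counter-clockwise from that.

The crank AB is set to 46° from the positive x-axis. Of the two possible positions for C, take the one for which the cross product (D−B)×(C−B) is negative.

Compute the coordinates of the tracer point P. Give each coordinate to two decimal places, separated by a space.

A=(0,0), D=(7.00,0)
B = A + 3.00·(cos46°, sin46°) = (2.0840, 2.1580)
|BD| = 5.3688
circle(B,7.00) ∩ circle(D,9.00): a=-0.2957, h=6.9937
  candidates: C₊=(4.6243,8.6808) cross=37.548; C₋=(-0.9980,-4.1270) cross=-37.548
  mode - wants cross < 0 → take C=(-0.9980,-4.1270) (cross=-37.548)
ex = (C−B)/|BC| = (-0.4403,-0.8979); ey = (0.8979,-0.4403)
P = B + -3.08·ex + -1.19·ey = (2.3716,5.4474)

2.37 5.45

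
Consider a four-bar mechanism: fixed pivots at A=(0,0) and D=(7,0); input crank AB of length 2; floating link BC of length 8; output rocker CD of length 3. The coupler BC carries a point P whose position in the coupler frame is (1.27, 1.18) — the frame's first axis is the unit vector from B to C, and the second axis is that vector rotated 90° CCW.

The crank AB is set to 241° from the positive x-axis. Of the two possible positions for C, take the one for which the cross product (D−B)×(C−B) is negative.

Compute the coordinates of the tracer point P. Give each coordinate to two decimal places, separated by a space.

0.47 -0.78

A=(0,0), D=(7.00,0)
B = A + 2.00·(cos241°, sin241°) = (-0.9696, -1.7492)
|BD| = 8.1593
circle(B,8.00) ∩ circle(D,3.00): a=7.4500, h=2.9149
  candidates: C₊=(5.6823,2.6951) cross=23.784; C₋=(6.9321,-2.9992) cross=-23.784
  mode - wants cross < 0 → take C=(6.9321,-2.9992) (cross=-23.784)
ex = (C−B)/|BC| = (0.9877,-0.1562); ey = (0.1562,0.9877)
P = B + 1.27·ex + 1.18·ey = (0.4692,-0.7822)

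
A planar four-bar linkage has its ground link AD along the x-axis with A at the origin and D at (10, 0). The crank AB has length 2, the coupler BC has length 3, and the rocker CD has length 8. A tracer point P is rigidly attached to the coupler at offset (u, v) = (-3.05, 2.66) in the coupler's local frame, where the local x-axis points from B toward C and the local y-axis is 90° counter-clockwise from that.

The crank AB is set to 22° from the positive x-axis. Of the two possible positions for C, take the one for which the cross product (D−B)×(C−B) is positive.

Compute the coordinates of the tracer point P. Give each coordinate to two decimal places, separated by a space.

-1.66 -1.25

A=(0,0), D=(10.00,0)
B = A + 2.00·(cos22°, sin22°) = (1.8544, 0.7492)
|BD| = 8.1800
circle(B,3.00) ∩ circle(D,8.00): a=0.7282, h=2.9103
  candidates: C₊=(2.8460,3.5806) cross=23.806; C₋=(2.3129,-2.2155) cross=-23.806
  mode + wants cross > 0 → take C=(2.8460,3.5806) (cross=23.806)
ex = (C−B)/|BC| = (0.3306,0.9438); ey = (-0.9438,0.3306)
P = B + -3.05·ex + 2.66·ey = (-1.6643,-1.2501)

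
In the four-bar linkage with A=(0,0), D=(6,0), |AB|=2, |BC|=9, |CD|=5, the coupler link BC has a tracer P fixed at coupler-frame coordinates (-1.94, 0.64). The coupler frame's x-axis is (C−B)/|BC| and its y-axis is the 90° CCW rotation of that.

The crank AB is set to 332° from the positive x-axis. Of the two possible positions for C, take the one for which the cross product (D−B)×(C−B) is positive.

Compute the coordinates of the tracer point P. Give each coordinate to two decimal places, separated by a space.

A=(0,0), D=(6.00,0)
B = A + 2.00·(cos332°, sin332°) = (1.7659, -0.9389)
|BD| = 4.3370
circle(B,9.00) ∩ circle(D,5.00): a=8.6246, h=2.5722
  candidates: C₊=(9.6291,3.4394) cross=11.155; C₋=(10.7428,-1.5829) cross=-11.155
  mode + wants cross > 0 → take C=(9.6291,3.4394) (cross=11.155)
ex = (C−B)/|BC| = (0.8737,0.4865); ey = (-0.4865,0.8737)
P = B + -1.94·ex + 0.64·ey = (-0.2404,-1.3236)

-0.24 -1.32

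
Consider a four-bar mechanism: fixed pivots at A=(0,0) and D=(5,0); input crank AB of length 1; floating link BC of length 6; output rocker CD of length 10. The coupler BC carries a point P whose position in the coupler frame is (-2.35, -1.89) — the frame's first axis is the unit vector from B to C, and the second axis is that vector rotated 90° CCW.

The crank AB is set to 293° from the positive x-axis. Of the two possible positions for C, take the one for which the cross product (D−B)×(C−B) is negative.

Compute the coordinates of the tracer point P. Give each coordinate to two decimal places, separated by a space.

0.28 2.09

A=(0,0), D=(5.00,0)
B = A + 1.00·(cos293°, sin293°) = (0.3907, -0.9205)
|BD| = 4.7003
circle(B,6.00) ∩ circle(D,10.00): a=-4.4580, h=4.0158
  candidates: C₊=(-4.7674,2.1445) cross=18.875; C₋=(-3.1944,-5.7316) cross=-18.875
  mode - wants cross < 0 → take C=(-3.1944,-5.7316) (cross=-18.875)
ex = (C−B)/|BC| = (-0.5975,-0.8018); ey = (0.8018,-0.5975)
P = B + -2.35·ex + -1.89·ey = (0.2794,2.0932)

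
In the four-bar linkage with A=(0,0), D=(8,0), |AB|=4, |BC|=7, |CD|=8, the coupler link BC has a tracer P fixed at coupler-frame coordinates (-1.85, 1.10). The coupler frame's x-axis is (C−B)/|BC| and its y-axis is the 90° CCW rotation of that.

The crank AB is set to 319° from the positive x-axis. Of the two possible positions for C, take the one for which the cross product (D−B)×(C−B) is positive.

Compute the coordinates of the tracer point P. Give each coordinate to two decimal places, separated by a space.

A=(0,0), D=(8.00,0)
B = A + 4.00·(cos319°, sin319°) = (3.0188, -2.6242)
|BD| = 5.6301
circle(B,7.00) ∩ circle(D,8.00): a=1.4830, h=6.8411
  candidates: C₊=(1.1422,4.1195) cross=38.516; C₋=(7.5195,-7.9856) cross=-38.516
  mode + wants cross > 0 → take C=(1.1422,4.1195) (cross=38.516)
ex = (C−B)/|BC| = (-0.2681,0.9634); ey = (-0.9634,-0.2681)
P = B + -1.85·ex + 1.10·ey = (2.4551,-4.7014)

2.46 -4.70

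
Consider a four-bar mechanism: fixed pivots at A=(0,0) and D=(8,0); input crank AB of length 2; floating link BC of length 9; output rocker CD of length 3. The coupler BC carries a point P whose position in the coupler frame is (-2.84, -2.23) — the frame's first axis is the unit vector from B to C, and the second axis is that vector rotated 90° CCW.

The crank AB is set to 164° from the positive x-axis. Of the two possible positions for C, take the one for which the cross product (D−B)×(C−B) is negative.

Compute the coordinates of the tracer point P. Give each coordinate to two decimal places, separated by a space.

A=(0,0), D=(8.00,0)
B = A + 2.00·(cos164°, sin164°) = (-1.9225, 0.5513)
|BD| = 9.9378
circle(B,9.00) ∩ circle(D,3.00): a=8.5914, h=2.6809
  candidates: C₊=(6.8044,2.7515) cross=26.642; C₋=(6.5070,-2.6021) cross=-26.642
  mode - wants cross < 0 → take C=(6.5070,-2.6021) (cross=-26.642)
ex = (C−B)/|BC| = (0.9366,-0.3504); ey = (0.3504,0.9366)
P = B + -2.84·ex + -2.23·ey = (-5.3638,-0.5423)

-5.36 -0.54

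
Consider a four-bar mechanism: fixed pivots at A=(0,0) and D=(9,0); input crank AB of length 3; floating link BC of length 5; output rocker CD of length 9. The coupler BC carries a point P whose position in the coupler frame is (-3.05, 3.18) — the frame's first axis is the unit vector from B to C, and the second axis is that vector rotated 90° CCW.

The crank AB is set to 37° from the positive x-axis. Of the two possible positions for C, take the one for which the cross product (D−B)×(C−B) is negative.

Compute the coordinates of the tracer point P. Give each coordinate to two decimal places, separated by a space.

6.51 3.37

A=(0,0), D=(9.00,0)
B = A + 3.00·(cos37°, sin37°) = (2.3959, 1.8054)
|BD| = 6.8464
circle(B,5.00) ∩ circle(D,9.00): a=-0.6665, h=4.9554
  candidates: C₊=(3.0598,6.7612) cross=33.927; C₋=(0.4462,-2.7988) cross=-33.927
  mode - wants cross < 0 → take C=(0.4462,-2.7988) (cross=-33.927)
ex = (C−B)/|BC| = (-0.3899,-0.9208); ey = (0.9208,-0.3899)
P = B + -3.05·ex + 3.18·ey = (6.5135,3.3740)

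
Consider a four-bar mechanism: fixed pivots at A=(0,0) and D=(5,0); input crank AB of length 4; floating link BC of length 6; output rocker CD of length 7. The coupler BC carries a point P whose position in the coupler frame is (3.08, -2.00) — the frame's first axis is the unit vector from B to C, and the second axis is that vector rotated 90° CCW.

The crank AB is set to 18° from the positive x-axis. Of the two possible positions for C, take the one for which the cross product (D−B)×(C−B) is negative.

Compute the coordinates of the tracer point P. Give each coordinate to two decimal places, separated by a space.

A=(0,0), D=(5.00,0)
B = A + 4.00·(cos18°, sin18°) = (3.8042, 1.2361)
|BD| = 1.7198
circle(B,6.00) ∩ circle(D,7.00): a=-2.9196, h=5.2418
  candidates: C₊=(5.5416,6.9790) cross=9.015; C₋=(-1.9931,-0.3101) cross=-9.015
  mode - wants cross < 0 → take C=(-1.9931,-0.3101) (cross=-9.015)
ex = (C−B)/|BC| = (-0.9662,-0.2577); ey = (0.2577,-0.9662)
P = B + 3.08·ex + -2.00·ey = (0.3129,2.3748)

0.31 2.37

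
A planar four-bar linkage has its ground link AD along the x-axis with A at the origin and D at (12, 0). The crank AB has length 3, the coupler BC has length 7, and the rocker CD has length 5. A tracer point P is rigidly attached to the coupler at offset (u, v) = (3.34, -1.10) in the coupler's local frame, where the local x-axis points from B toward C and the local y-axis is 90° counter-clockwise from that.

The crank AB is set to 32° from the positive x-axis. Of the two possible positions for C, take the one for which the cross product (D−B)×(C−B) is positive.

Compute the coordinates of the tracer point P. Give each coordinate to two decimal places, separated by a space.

6.06 1.74

A=(0,0), D=(12.00,0)
B = A + 3.00·(cos32°, sin32°) = (2.5441, 1.5898)
|BD| = 9.5886
circle(B,7.00) ∩ circle(D,5.00): a=6.0458, h=3.5283
  candidates: C₊=(9.0912,4.0668) cross=33.831; C₋=(7.9213,-2.8920) cross=-33.831
  mode + wants cross > 0 → take C=(9.0912,4.0668) (cross=33.831)
ex = (C−B)/|BC| = (0.9353,0.3539); ey = (-0.3539,0.9353)
P = B + 3.34·ex + -1.10·ey = (6.0573,1.7428)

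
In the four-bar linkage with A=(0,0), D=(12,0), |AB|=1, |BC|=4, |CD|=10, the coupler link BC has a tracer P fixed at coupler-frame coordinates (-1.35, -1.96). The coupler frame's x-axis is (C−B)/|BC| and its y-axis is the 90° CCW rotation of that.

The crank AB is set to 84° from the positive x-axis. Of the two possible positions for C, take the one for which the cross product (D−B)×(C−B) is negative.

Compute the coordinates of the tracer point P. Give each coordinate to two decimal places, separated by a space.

A=(0,0), D=(12.00,0)
B = A + 1.00·(cos84°, sin84°) = (0.1045, 0.9945)
|BD| = 11.9370
circle(B,4.00) ∩ circle(D,10.00): a=2.4500, h=3.1619
  candidates: C₊=(2.8094,3.9413) cross=37.743; C₋=(2.2826,-2.3605) cross=-37.743
  mode - wants cross < 0 → take C=(2.2826,-2.3605) (cross=-37.743)
ex = (C−B)/|BC| = (0.5445,-0.8388); ey = (0.8388,0.5445)
P = B + -1.35·ex + -1.96·ey = (-2.2745,1.0596)

-2.27 1.06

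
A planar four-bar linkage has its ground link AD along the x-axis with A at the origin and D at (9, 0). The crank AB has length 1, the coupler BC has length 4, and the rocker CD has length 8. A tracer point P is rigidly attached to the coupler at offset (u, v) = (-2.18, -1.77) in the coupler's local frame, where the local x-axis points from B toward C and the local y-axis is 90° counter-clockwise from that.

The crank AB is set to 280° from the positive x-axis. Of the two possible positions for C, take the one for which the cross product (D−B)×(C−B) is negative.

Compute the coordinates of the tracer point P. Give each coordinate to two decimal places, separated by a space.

-2.48 -0.08

A=(0,0), D=(9.00,0)
B = A + 1.00·(cos280°, sin280°) = (0.1736, -0.9848)
|BD| = 8.8811
circle(B,4.00) ∩ circle(D,8.00): a=1.7382, h=3.6026
  candidates: C₊=(1.5016,2.7883) cross=31.995; C₋=(2.3006,-4.3724) cross=-31.995
  mode - wants cross < 0 → take C=(2.3006,-4.3724) (cross=-31.995)
ex = (C−B)/|BC| = (0.5317,-0.8469); ey = (0.8469,0.5317)
P = B + -2.18·ex + -1.77·ey = (-2.4846,-0.0797)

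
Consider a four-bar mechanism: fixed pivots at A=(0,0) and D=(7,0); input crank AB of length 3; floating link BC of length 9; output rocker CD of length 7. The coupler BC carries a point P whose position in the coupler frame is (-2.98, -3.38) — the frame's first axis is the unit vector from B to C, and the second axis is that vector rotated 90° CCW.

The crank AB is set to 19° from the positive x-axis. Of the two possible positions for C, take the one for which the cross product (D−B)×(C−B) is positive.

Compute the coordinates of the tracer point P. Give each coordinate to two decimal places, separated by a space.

2.41 -3.51

A=(0,0), D=(7.00,0)
B = A + 3.00·(cos19°, sin19°) = (2.8366, 0.9767)
|BD| = 4.2765
circle(B,9.00) ∩ circle(D,7.00): a=5.8796, h=6.8139
  candidates: C₊=(10.1170,6.2677) cross=29.140; C₋=(7.0046,-7.0000) cross=-29.140
  mode + wants cross > 0 → take C=(10.1170,6.2677) (cross=29.140)
ex = (C−B)/|BC| = (0.8089,0.5879); ey = (-0.5879,0.8089)
P = B + -2.98·ex + -3.38·ey = (2.4130,-3.5094)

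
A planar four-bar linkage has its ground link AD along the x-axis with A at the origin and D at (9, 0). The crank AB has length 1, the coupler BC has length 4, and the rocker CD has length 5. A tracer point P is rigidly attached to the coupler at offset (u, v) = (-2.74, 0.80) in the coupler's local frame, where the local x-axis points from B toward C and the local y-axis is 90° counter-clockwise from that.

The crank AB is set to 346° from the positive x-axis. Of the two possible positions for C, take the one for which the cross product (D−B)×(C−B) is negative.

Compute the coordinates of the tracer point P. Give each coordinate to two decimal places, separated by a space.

A=(0,0), D=(9.00,0)
B = A + 1.00·(cos346°, sin346°) = (0.9703, -0.2419)
|BD| = 8.0333
circle(B,4.00) ∩ circle(D,5.00): a=3.4565, h=2.0131
  candidates: C₊=(4.3646,1.8744) cross=16.172; C₋=(4.4859,-2.1500) cross=-16.172
  mode - wants cross < 0 → take C=(4.4859,-2.1500) (cross=-16.172)
ex = (C−B)/|BC| = (0.8789,-0.4770); ey = (0.4770,0.8789)
P = B + -2.74·ex + 0.80·ey = (-1.0562,1.7682)

-1.06 1.77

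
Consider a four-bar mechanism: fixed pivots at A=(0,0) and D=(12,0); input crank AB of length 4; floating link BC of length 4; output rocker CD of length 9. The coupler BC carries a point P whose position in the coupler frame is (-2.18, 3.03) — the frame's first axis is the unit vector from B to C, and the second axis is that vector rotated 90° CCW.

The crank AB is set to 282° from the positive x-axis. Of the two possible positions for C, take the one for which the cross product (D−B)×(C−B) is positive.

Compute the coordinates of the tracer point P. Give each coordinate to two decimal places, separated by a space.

-2.90 -4.08

A=(0,0), D=(12.00,0)
B = A + 4.00·(cos282°, sin282°) = (0.8316, -3.9126)
|BD| = 11.8339
circle(B,4.00) ∩ circle(D,9.00): a=3.1706, h=2.4387
  candidates: C₊=(3.0176,-0.5627) cross=28.860; C₋=(4.6302,-5.1659) cross=-28.860
  mode + wants cross > 0 → take C=(3.0176,-0.5627) (cross=28.860)
ex = (C−B)/|BC| = (0.5465,0.8375); ey = (-0.8375,0.5465)
P = B + -2.18·ex + 3.03·ey = (-2.8972,-4.0824)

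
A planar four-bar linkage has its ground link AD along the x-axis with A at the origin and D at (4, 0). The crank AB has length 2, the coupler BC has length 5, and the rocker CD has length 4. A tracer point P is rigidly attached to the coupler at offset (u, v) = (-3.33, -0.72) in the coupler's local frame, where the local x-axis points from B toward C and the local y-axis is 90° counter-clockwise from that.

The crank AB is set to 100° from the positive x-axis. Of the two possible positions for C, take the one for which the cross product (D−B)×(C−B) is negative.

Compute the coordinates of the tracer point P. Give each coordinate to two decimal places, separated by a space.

-2.03 4.93

A=(0,0), D=(4.00,0)
B = A + 2.00·(cos100°, sin100°) = (-0.3473, 1.9696)
|BD| = 4.7727
circle(B,5.00) ∩ circle(D,4.00): a=3.3292, h=3.7305
  candidates: C₊=(4.2247,3.9937) cross=17.804; C₋=(1.1457,-2.8023) cross=-17.804
  mode - wants cross < 0 → take C=(1.1457,-2.8023) (cross=-17.804)
ex = (C−B)/|BC| = (0.2986,-0.9544); ey = (0.9544,0.2986)
P = B + -3.33·ex + -0.72·ey = (-2.0288,4.9327)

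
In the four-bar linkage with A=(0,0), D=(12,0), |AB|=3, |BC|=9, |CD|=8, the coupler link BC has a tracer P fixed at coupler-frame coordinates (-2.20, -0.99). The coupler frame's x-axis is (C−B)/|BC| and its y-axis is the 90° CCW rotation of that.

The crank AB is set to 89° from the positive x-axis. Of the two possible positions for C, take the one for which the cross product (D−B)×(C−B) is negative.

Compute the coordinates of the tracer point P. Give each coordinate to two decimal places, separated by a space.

-2.03 4.22

A=(0,0), D=(12.00,0)
B = A + 3.00·(cos89°, sin89°) = (0.0524, 2.9995)
|BD| = 12.3184
circle(B,9.00) ∩ circle(D,8.00): a=6.8492, h=5.8385
  candidates: C₊=(8.1171,6.9945) cross=71.921; C₋=(5.2738,-4.3310) cross=-71.921
  mode - wants cross < 0 → take C=(5.2738,-4.3310) (cross=-71.921)
ex = (C−B)/|BC| = (0.5802,-0.8145); ey = (0.8145,0.5802)
P = B + -2.20·ex + -0.99·ey = (-2.0303,4.2171)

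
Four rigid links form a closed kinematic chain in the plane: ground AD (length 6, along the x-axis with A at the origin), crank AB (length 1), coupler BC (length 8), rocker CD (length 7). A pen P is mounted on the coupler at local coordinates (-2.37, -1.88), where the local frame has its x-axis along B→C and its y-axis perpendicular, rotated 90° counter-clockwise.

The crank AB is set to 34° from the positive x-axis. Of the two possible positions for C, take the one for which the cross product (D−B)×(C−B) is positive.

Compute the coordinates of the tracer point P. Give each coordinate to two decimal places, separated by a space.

A=(0,0), D=(6.00,0)
B = A + 1.00·(cos34°, sin34°) = (0.8290, 0.5592)
|BD| = 5.2011
circle(B,8.00) ∩ circle(D,7.00): a=4.0426, h=6.9035
  candidates: C₊=(5.5904,6.9880) cross=35.906; C₋=(4.1059,-6.7389) cross=-35.906
  mode + wants cross > 0 → take C=(5.5904,6.9880) (cross=35.906)
ex = (C−B)/|BC| = (0.5952,0.8036); ey = (-0.8036,0.5952)
P = B + -2.37·ex + -1.88·ey = (0.9293,-2.4643)

0.93 -2.46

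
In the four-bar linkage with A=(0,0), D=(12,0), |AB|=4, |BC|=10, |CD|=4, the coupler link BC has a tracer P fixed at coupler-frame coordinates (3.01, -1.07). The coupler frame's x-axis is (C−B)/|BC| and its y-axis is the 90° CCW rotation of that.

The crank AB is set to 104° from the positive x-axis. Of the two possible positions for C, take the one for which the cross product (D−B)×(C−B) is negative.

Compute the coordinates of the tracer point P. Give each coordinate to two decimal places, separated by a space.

1.27 1.60

A=(0,0), D=(12.00,0)
B = A + 4.00·(cos104°, sin104°) = (-0.9677, 3.8812)
|BD| = 13.5360
circle(B,10.00) ∩ circle(D,4.00): a=9.8708, h=1.6020
  candidates: C₊=(8.9480,2.5856) cross=21.684; C₋=(8.0294,-0.4838) cross=-21.684
  mode - wants cross < 0 → take C=(8.0294,-0.4838) (cross=-21.684)
ex = (C−B)/|BC| = (0.8997,-0.4365); ey = (0.4365,0.8997)
P = B + 3.01·ex + -1.07·ey = (1.2734,1.6046)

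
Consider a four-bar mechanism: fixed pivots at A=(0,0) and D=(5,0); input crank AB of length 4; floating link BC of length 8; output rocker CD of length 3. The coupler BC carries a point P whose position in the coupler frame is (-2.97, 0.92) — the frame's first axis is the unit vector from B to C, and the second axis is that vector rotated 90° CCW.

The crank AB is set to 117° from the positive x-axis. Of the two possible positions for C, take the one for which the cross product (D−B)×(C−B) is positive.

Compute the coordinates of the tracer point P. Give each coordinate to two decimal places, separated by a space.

A=(0,0), D=(5.00,0)
B = A + 4.00·(cos117°, sin117°) = (-1.8160, 3.5640)
|BD| = 7.6915
circle(B,8.00) ∩ circle(D,3.00): a=7.4211, h=2.9878
  candidates: C₊=(6.1448,2.7730) cross=22.981; C₋=(3.3759,-2.5224) cross=-22.981
  mode + wants cross > 0 → take C=(6.1448,2.7730) (cross=22.981)
ex = (C−B)/|BC| = (0.9951,-0.0989); ey = (0.0989,0.9951)
P = B + -2.97·ex + 0.92·ey = (-4.6804,4.7732)

-4.68 4.77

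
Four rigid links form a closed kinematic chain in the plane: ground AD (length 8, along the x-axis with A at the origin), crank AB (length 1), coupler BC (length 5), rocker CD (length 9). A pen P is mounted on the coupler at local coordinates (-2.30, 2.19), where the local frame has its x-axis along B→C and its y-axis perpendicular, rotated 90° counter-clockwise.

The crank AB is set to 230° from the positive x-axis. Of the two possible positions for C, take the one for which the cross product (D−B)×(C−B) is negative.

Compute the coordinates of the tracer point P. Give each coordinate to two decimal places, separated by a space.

0.73 2.10

A=(0,0), D=(8.00,0)
B = A + 1.00·(cos230°, sin230°) = (-0.6428, -0.7660)
|BD| = 8.6767
circle(B,5.00) ∩ circle(D,9.00): a=1.1113, h=4.8749
  candidates: C₊=(0.0338,4.1880) cross=42.298; C₋=(0.8946,-5.5238) cross=-42.298
  mode - wants cross < 0 → take C=(0.8946,-5.5238) (cross=-42.298)
ex = (C−B)/|BC| = (0.3075,-0.9516); ey = (0.9516,0.3075)
P = B + -2.30·ex + 2.19·ey = (0.7339,2.0959)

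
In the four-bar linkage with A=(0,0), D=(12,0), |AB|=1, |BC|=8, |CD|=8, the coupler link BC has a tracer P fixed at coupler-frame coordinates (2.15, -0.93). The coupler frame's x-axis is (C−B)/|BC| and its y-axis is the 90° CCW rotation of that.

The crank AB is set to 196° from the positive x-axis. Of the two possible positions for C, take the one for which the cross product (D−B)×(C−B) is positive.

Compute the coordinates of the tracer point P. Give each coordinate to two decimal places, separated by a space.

A=(0,0), D=(12.00,0)
B = A + 1.00·(cos196°, sin196°) = (-0.9613, -0.2756)
|BD| = 12.9642
circle(B,8.00) ∩ circle(D,8.00): a=6.4821, h=4.6885
  candidates: C₊=(5.4197,4.5497) cross=60.783; C₋=(5.6191,-4.8253) cross=-60.783
  mode + wants cross > 0 → take C=(5.4197,4.5497) (cross=60.783)
ex = (C−B)/|BC| = (0.7976,0.6032); ey = (-0.6032,0.7976)
P = B + 2.15·ex + -0.93·ey = (1.3146,0.2794)

1.31 0.28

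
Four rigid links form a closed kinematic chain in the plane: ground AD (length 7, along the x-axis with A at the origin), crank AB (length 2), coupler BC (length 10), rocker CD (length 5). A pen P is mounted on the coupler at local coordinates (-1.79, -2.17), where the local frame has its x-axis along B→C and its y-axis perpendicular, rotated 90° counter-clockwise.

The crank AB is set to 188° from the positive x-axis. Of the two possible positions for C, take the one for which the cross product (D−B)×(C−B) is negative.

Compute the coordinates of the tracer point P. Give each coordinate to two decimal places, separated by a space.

-4.58 -1.35

A=(0,0), D=(7.00,0)
B = A + 2.00·(cos188°, sin188°) = (-1.9805, -0.2783)
|BD| = 8.9848
circle(B,10.00) ∩ circle(D,5.00): a=8.6661, h=4.9898
  candidates: C₊=(6.5268,4.9776) cross=44.833; C₋=(6.8360,-4.9973) cross=-44.833
  mode - wants cross < 0 → take C=(6.8360,-4.9973) (cross=-44.833)
ex = (C−B)/|BC| = (0.8817,-0.4719); ey = (0.4719,0.8817)
P = B + -1.79·ex + -2.17·ey = (-4.5827,-1.3468)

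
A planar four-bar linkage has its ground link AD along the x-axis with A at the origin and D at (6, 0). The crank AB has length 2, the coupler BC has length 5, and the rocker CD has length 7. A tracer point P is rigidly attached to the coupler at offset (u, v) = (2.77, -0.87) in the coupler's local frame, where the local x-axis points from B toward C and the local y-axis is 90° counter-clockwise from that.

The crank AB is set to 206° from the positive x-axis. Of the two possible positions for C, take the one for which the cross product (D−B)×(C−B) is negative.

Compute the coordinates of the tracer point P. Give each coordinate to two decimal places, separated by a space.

A=(0,0), D=(6.00,0)
B = A + 2.00·(cos206°, sin206°) = (-1.7976, -0.8767)
|BD| = 7.8467
circle(B,5.00) ∩ circle(D,7.00): a=2.3941, h=4.3896
  candidates: C₊=(0.0910,3.7529) cross=34.444; C₋=(1.0719,-4.9713) cross=-34.444
  mode - wants cross < 0 → take C=(1.0719,-4.9713) (cross=-34.444)
ex = (C−B)/|BC| = (0.5739,-0.8189); ey = (0.8189,0.5739)
P = B + 2.77·ex + -0.87·ey = (-0.9203,-3.6445)

-0.92 -3.64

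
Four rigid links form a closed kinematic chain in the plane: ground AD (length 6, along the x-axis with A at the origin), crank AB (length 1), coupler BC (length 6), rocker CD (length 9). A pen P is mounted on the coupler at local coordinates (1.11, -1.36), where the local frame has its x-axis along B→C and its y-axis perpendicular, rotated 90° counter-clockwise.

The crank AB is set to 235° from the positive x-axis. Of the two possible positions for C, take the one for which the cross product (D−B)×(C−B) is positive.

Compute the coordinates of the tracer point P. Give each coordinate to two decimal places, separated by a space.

0.62 0.47

A=(0,0), D=(6.00,0)
B = A + 1.00·(cos235°, sin235°) = (-0.5736, -0.8192)
|BD| = 6.6244
circle(B,6.00) ∩ circle(D,9.00): a=-0.0843, h=5.9994
  candidates: C₊=(-1.3991,5.1238) cross=39.743; C₋=(0.0846,-6.7829) cross=-39.743
  mode + wants cross > 0 → take C=(-1.3991,5.1238) (cross=39.743)
ex = (C−B)/|BC| = (-0.1376,0.9905); ey = (-0.9905,-0.1376)
P = B + 1.11·ex + -1.36·ey = (0.6208,0.4674)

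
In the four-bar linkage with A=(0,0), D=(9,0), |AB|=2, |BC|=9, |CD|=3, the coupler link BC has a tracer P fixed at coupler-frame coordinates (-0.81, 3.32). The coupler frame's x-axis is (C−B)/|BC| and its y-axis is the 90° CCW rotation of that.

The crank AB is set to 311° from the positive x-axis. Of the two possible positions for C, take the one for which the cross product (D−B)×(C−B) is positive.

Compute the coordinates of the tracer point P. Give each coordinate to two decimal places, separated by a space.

A=(0,0), D=(9.00,0)
B = A + 2.00·(cos311°, sin311°) = (1.3121, -1.5094)
|BD| = 7.8347
circle(B,9.00) ∩ circle(D,3.00): a=8.5123, h=2.9225
  candidates: C₊=(9.1019,2.9983) cross=22.897; C₋=(10.2280,-2.7372) cross=-22.897
  mode + wants cross > 0 → take C=(9.1019,2.9983) (cross=22.897)
ex = (C−B)/|BC| = (0.8655,0.5009); ey = (-0.5009,0.8655)
P = B + -0.81·ex + 3.32·ey = (-1.0518,0.9585)

-1.05 0.96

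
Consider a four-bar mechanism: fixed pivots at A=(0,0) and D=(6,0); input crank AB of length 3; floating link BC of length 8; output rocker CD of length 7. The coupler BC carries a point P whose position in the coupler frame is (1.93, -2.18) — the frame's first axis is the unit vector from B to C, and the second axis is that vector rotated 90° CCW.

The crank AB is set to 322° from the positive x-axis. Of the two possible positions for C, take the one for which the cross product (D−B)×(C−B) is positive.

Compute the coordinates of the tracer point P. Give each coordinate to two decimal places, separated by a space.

A=(0,0), D=(6.00,0)
B = A + 3.00·(cos322°, sin322°) = (2.3640, -1.8470)
|BD| = 4.0782
circle(B,8.00) ∩ circle(D,7.00): a=3.8781, h=6.9971
  candidates: C₊=(2.6527,6.1478) cross=28.536; C₋=(8.9906,-6.3290) cross=-28.536
  mode + wants cross > 0 → take C=(2.6527,6.1478) (cross=28.536)
ex = (C−B)/|BC| = (0.0361,0.9993); ey = (-0.9993,0.0361)
P = B + 1.93·ex + -2.18·ey = (4.6123,0.0031)

4.61 0.00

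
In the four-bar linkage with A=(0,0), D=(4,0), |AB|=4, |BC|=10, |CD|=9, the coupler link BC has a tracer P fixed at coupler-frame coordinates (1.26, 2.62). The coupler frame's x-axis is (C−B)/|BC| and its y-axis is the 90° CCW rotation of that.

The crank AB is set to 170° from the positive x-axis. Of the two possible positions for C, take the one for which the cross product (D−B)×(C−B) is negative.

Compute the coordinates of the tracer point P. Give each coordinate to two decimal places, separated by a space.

-1.03 0.72

A=(0,0), D=(4.00,0)
B = A + 4.00·(cos170°, sin170°) = (-3.9392, 0.6946)
|BD| = 7.9696
circle(B,10.00) ∩ circle(D,9.00): a=5.1768, h=8.5557
  candidates: C₊=(1.9636,8.7666) cross=68.185; C₋=(0.4722,-8.2798) cross=-68.185
  mode - wants cross < 0 → take C=(0.4722,-8.2798) (cross=-68.185)
ex = (C−B)/|BC| = (0.4411,-0.8974); ey = (0.8974,0.4411)
P = B + 1.26·ex + 2.62·ey = (-1.0321,0.7196)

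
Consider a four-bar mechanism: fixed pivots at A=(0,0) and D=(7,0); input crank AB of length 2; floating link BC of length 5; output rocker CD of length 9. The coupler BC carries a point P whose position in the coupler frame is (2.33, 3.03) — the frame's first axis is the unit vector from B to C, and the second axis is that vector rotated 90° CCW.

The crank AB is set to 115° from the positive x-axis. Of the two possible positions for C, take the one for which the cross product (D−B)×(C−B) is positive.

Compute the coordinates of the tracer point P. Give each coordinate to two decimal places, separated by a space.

-2.93 5.01

A=(0,0), D=(7.00,0)
B = A + 2.00·(cos115°, sin115°) = (-0.8452, 1.8126)
|BD| = 8.0519
circle(B,5.00) ∩ circle(D,9.00): a=0.5485, h=4.9698
  candidates: C₊=(0.8080,6.5314) cross=40.017; C₋=(-1.4296,-3.1531) cross=-40.017
  mode + wants cross > 0 → take C=(0.8080,6.5314) (cross=40.017)
ex = (C−B)/|BC| = (0.3306,0.9438); ey = (-0.9438,0.3306)
P = B + 2.33·ex + 3.03·ey = (-2.9344,5.0134)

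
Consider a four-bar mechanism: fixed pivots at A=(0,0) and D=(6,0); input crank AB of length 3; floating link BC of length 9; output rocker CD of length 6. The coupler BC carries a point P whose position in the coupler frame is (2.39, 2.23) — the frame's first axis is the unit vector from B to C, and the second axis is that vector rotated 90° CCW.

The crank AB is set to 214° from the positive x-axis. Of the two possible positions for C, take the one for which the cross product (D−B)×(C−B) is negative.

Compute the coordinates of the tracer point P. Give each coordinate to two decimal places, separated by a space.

0.68 -0.86

A=(0,0), D=(6.00,0)
B = A + 3.00·(cos214°, sin214°) = (-2.4871, -1.6776)
|BD| = 8.6513
circle(B,9.00) ∩ circle(D,6.00): a=6.9264, h=5.7467
  candidates: C₊=(3.1935,5.3032) cross=49.717; C₋=(5.4222,-5.9721) cross=-49.717
  mode - wants cross < 0 → take C=(5.4222,-5.9721) (cross=-49.717)
ex = (C−B)/|BC| = (0.8788,-0.4772); ey = (0.4772,0.8788)
P = B + 2.39·ex + 2.23·ey = (0.6773,-0.8583)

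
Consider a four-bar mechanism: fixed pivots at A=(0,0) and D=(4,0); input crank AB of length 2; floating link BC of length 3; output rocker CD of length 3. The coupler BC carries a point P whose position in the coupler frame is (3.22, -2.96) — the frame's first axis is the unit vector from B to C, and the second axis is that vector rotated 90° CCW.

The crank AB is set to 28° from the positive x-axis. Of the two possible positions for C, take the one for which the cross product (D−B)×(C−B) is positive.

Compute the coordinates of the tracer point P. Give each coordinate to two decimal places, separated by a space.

6.14 1.00

A=(0,0), D=(4.00,0)
B = A + 2.00·(cos28°, sin28°) = (1.7659, 0.9389)
|BD| = 2.4234
circle(B,3.00) ∩ circle(D,3.00): a=1.2117, h=2.7444
  candidates: C₊=(3.9463,2.9995) cross=6.651; C₋=(1.8196,-2.0606) cross=-6.651
  mode + wants cross > 0 → take C=(3.9463,2.9995) (cross=6.651)
ex = (C−B)/|BC| = (0.7268,0.6869); ey = (-0.6869,0.7268)
P = B + 3.22·ex + -2.96·ey = (6.1393,0.9993)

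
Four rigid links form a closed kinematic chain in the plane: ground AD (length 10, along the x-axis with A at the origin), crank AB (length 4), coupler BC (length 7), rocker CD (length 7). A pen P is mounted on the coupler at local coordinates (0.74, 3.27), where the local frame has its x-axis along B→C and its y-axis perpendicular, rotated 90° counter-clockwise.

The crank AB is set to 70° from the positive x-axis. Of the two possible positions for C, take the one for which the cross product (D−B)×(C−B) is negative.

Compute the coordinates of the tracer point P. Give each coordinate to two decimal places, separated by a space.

4.70 4.11

A=(0,0), D=(10.00,0)
B = A + 4.00·(cos70°, sin70°) = (1.3681, 3.7588)
|BD| = 9.4148
circle(B,7.00) ∩ circle(D,7.00): a=4.7074, h=5.1808
  candidates: C₊=(7.7524,6.6294) cross=48.776; C₋=(3.6157,-2.8706) cross=-48.776
  mode - wants cross < 0 → take C=(3.6157,-2.8706) (cross=-48.776)
ex = (C−B)/|BC| = (0.3211,-0.9471); ey = (0.9471,0.3211)
P = B + 0.74·ex + 3.27·ey = (4.7025,4.1079)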